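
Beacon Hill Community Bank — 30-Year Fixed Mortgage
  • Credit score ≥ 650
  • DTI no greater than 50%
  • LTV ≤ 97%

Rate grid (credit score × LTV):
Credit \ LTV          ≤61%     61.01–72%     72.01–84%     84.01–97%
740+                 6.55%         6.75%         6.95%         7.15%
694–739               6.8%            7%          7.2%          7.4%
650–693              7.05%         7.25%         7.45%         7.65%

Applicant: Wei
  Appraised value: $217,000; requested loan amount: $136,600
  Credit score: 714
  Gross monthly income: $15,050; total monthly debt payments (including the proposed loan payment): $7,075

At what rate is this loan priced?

Credit score 714 ≥ 650; DTI: 7,075 ÷ 15,050 = 47%, within the 50% cap
Loan-to-value = 136,600/217,000 = 62.9% — pass (97% max)
Credit 714 → row 694–739; LTV 62.9% → column 61.01–72%. Grid cell → 7%.

7%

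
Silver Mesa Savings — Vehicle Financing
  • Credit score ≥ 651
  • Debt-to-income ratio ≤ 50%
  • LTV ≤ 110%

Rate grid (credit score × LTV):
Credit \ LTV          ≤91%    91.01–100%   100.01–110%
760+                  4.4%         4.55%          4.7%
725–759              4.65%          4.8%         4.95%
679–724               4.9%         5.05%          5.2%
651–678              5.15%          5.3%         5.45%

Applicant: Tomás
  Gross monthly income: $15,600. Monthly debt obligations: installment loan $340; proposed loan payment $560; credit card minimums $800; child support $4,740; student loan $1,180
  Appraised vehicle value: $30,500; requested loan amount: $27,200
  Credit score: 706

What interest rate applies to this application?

4.9%

Credit score 706 ≥ 651; Total monthly debts = (340 + 560 + 800 + 4,740 + 1,180) = 7,620. DTI: 7,620 ÷ 15,600 = 48.8%, within the 50% cap
LTV = 27,200/30,500 = 89.2% ≤ 110%
Credit 706 → row 679–724; LTV 89.2% → column ≤91%. Grid cell → 4.9%.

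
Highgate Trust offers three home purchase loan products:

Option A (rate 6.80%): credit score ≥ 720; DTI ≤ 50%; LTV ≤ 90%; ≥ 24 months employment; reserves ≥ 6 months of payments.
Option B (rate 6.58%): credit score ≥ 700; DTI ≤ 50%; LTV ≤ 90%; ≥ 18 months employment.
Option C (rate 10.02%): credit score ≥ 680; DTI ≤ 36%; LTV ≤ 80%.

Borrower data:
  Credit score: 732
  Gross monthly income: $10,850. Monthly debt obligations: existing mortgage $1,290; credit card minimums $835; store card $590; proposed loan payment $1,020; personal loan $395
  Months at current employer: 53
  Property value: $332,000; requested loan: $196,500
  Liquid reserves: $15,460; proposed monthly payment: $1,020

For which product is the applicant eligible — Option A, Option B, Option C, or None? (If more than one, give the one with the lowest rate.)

Total debts = (1,290 + 835 + 590 + 1,020 + 395) = 4,130; DTI = 4,130/10,850 = 38.1%.
LTV = 196,500/332,000 = 59.2%.
Reserves = 15,460/1,020 = 15.2 months.
Option A: score 732 ≥ 720; DTI 38.1% ≤ 50%; LTV 59.2% ≤ 90%; employment 53 ≥ 24 mo; reserves 15.2 ≥ 6 mo → qualifies.
Option B: score 732 ≥ 700; DTI 38.1% ≤ 50%; LTV 59.2% ≤ 90%; employment 53 ≥ 18 mo → qualifies.
Option C: score 732 ≥ 680; DTI 38.1% > 36%; LTV 59.2% ≤ 80% → does not qualify.
Qualifying: Option A, Option B. Lowest rate is 6.58% → Option B.

Option B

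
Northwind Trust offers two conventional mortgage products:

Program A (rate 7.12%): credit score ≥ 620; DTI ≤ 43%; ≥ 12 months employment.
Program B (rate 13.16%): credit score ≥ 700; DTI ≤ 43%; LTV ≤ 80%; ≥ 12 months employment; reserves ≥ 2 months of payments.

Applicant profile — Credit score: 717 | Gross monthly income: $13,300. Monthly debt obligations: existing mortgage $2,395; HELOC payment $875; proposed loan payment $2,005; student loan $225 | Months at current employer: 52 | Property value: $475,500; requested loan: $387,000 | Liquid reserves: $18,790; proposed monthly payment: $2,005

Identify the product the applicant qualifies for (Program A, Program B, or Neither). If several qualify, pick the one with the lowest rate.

Total debts = (2,395 + 875 + 2,005 + 225) = 5,500; DTI = 5,500/13,300 = 41.4%.
LTV = 387,000/475,500 = 81.4%.
Reserves = 18,790/2,005 = 9.4 months.
Program A: score 717 ≥ 620; DTI 41.4% ≤ 43%; employment 52 ≥ 12 mo → qualifies.
Program B: score 717 ≥ 700; DTI 41.4% ≤ 43%; LTV 81.4% > 80%; employment 52 ≥ 12 mo; reserves 9.4 ≥ 2 mo → does not qualify.

Program A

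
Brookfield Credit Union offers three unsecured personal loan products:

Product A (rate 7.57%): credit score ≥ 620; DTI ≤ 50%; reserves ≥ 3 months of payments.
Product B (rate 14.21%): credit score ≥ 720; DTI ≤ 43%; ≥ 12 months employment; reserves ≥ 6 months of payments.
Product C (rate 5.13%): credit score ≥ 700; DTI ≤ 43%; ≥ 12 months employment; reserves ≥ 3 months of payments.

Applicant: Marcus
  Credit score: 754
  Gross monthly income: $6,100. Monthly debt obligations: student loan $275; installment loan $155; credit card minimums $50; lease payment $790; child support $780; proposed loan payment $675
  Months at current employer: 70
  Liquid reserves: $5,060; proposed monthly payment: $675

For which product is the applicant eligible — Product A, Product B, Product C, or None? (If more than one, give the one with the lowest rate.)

Total debts = (275 + 155 + 50 + 790 + 780 + 675) = 2,725; DTI = 2,725/6,100 = 44.7%.
Reserves = 5,060/675 = 7.5 months.
Product A: score 754 ≥ 620; DTI 44.7% ≤ 50%; reserves 7.5 ≥ 3 mo → qualifies.
Product B: score 754 ≥ 720; DTI 44.7% > 43%; employment 70 ≥ 12 mo; reserves 7.5 ≥ 6 mo → does not qualify.
Product C: score 754 ≥ 700; DTI 44.7% > 43%; employment 70 ≥ 12 mo; reserves 7.5 ≥ 3 mo → does not qualify.

Product A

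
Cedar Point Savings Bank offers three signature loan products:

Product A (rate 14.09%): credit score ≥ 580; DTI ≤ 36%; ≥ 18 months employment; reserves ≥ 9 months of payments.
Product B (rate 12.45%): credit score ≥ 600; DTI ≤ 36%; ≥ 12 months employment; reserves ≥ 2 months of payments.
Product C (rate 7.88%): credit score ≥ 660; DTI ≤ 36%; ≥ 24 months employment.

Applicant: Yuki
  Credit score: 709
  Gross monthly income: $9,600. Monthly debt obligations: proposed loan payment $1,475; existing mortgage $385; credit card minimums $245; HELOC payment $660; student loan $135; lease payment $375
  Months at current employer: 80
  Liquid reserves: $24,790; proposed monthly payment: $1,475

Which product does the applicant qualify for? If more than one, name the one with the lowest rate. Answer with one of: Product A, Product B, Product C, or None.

Total debts = (1,475 + 385 + 245 + 660 + 135 + 375) = 3,275; DTI = 3,275/9,600 = 34.1%.
Reserves = 24,790/1,475 = 16.8 months.
Product A: score 709 ≥ 580; DTI 34.1% ≤ 36%; employment 80 ≥ 18 mo; reserves 16.8 ≥ 9 mo → qualifies.
Product B: score 709 ≥ 600; DTI 34.1% ≤ 36%; employment 80 ≥ 12 mo; reserves 16.8 ≥ 2 mo → qualifies.
Product C: score 709 ≥ 660; DTI 34.1% ≤ 36%; employment 80 ≥ 24 mo → qualifies.
Qualifying: Product A, Product B, Product C. Lowest rate is 7.88% → Product C.

Product C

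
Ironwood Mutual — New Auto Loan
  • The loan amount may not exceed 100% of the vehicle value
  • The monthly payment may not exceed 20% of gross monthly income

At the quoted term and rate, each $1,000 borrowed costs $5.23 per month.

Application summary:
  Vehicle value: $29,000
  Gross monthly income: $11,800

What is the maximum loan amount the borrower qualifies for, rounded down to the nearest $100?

$29,000

Payment cap: 20% × $11,800 = $2,360/month.
At $5.23 per $1,000, that supports 2,360/5.23 × 1,000 ≈ $451,242 → $451,200.
LTV cap: 100% × $29,000 = $29,000 → $29,000.
Binding constraint: loan-to-value.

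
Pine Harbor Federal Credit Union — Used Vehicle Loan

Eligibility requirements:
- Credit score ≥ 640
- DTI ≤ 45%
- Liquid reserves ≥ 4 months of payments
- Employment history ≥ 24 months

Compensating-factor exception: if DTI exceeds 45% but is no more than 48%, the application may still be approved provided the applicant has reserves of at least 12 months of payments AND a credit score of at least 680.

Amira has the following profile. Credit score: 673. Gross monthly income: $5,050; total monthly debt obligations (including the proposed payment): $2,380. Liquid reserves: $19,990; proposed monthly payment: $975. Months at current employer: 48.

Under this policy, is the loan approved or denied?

Denied

Credit score 673 ≥ 640 (meets base)
DTI = 2,380/5,050 = 47.1% > 45% — standard DTI limit exceeded.
Reserves: 19,990 ÷ 975 = 20.5 months (meets 4-month minimum)
Employment 48 ≥ 24 months
47.1% falls in the override range (45%–48%), so the compensating-factor test applies.
Reserves 20.5 ≥ 12 months; credit score 673 < 680.
Override conditions not both satisfied; exception does not apply.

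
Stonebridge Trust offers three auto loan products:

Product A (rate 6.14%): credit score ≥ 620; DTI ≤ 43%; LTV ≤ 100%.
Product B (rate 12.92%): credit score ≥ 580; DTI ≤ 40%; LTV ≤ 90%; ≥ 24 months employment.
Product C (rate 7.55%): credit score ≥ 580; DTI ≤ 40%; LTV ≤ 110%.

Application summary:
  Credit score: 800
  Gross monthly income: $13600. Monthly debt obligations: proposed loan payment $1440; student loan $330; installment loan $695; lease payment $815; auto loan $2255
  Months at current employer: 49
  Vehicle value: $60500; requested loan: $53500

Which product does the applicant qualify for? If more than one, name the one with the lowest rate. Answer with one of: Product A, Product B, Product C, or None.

Total debts = (1,440 + 330 + 695 + 815 + 2,255) = 5,535; DTI = 5,535/13,600 = 40.7%.
LTV = 53,500/60,500 = 88.4%.
Product A: score 800 ≥ 620; DTI 40.7% ≤ 43%; LTV 88.4% ≤ 100% → qualifies.
Product B: score 800 ≥ 580; DTI 40.7% > 40%; LTV 88.4% ≤ 90%; employment 49 ≥ 24 mo → does not qualify.
Product C: score 800 ≥ 580; DTI 40.7% > 40%; LTV 88.4% ≤ 110% → does not qualify.

Product A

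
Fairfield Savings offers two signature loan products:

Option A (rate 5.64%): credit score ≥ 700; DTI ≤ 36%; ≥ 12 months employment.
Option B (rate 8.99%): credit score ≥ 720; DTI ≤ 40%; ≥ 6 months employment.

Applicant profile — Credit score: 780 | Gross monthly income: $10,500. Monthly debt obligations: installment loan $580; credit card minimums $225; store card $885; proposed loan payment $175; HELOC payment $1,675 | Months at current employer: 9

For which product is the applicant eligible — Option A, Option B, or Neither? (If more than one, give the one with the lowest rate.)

Total debts = (580 + 225 + 885 + 175 + 1,675) = 3,540; DTI = 3,540/10,500 = 33.7%.
Option A: score 780 ≥ 700; DTI 33.7% ≤ 36%; employment 9 < 12 mo → does not qualify.
Option B: score 780 ≥ 720; DTI 33.7% ≤ 40%; employment 9 ≥ 6 mo → qualifies.

Option B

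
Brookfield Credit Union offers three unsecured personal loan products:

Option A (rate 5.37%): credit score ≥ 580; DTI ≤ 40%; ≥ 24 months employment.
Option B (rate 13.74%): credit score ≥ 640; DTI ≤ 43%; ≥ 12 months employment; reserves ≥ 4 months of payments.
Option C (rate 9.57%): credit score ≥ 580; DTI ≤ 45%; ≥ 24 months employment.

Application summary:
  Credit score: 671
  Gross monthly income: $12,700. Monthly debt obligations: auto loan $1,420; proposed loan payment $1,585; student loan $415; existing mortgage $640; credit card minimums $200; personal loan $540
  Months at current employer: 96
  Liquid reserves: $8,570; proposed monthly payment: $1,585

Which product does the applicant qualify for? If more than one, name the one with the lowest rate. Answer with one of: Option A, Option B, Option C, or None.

Option A

Total debts = (1,420 + 1,585 + 415 + 640 + 200 + 540) = 4,800; DTI = 4,800/12,700 = 37.8%.
Reserves = 8,570/1,585 = 5.4 months.
Option A: score 671 ≥ 580; DTI 37.8% ≤ 40%; employment 96 ≥ 24 mo → qualifies.
Option B: score 671 ≥ 640; DTI 37.8% ≤ 43%; employment 96 ≥ 12 mo; reserves 5.4 ≥ 4 mo → qualifies.
Option C: score 671 ≥ 580; DTI 37.8% ≤ 45%; employment 96 ≥ 24 mo → qualifies.
Qualifying: Option A, Option B, Option C. Lowest rate is 5.37% → Option A.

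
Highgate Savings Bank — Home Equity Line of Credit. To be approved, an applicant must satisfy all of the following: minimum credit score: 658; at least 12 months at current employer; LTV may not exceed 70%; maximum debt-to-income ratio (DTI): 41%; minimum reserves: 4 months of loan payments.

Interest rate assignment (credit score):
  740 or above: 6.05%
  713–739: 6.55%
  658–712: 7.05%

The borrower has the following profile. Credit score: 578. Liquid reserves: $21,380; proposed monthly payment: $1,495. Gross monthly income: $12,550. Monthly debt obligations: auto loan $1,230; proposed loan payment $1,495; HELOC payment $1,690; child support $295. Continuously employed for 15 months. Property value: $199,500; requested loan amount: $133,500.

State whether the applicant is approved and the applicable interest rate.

Denied

Credit score 578 < 658 (below minimum)
Employment 15 ≥ 12 months
Total monthly debts = (1,230 + 1,495 + 1,690 + 295) = 4,710. DTI = 4,710/12,550 = 37.5% ≤ 41%
LTV = 133,500/199,500 = 66.9% ≤ 70%
Reserves = 21,380/1,495 = 14.3 months ≥ 4
Not all requirements met → denied.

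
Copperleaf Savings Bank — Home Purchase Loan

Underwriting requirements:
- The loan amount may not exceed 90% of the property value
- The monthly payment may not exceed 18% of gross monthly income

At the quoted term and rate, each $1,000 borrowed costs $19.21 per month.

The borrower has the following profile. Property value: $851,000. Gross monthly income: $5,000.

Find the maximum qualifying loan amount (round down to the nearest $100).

$46,800

Payment cap: 18% × $5,000 = $900/month.
At $19.21 per $1,000, that supports 900/19.21 × 1,000 ≈ $46,850 → $46,800.
LTV cap: 90% × $851,000 = $765,900 → $765,900.
Binding constraint: payment-to-income.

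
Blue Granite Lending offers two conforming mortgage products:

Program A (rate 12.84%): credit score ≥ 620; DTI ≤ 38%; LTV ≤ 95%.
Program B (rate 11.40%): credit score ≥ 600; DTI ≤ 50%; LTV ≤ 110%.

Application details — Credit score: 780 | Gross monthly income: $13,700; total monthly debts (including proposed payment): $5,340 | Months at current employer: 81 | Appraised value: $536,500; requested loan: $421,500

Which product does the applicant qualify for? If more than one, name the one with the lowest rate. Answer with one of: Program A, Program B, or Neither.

DTI = 5,340/13,700 = 39%.
LTV = 421,500/536,500 = 78.6%.
Program A: score 780 ≥ 620; DTI 39% > 38%; LTV 78.6% ≤ 95% → does not qualify.
Program B: score 780 ≥ 600; DTI 39% ≤ 50%; LTV 78.6% ≤ 110% → qualifies.

Program B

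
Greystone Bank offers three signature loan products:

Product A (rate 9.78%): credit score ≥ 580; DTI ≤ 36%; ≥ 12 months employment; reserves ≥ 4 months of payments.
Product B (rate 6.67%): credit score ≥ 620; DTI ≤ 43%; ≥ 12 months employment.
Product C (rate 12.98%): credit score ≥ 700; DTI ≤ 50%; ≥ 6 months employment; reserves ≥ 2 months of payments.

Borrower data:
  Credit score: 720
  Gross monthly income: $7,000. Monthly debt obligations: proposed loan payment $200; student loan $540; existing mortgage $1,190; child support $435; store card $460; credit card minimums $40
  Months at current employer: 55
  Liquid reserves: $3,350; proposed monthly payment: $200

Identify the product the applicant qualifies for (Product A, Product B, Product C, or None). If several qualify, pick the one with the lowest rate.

Product B

Total debts = (200 + 540 + 1,190 + 435 + 460 + 40) = 2,865; DTI = 2,865/7,000 = 40.9%.
Reserves = 3,350/200 = 16.8 months.
Product A: score 720 ≥ 580; DTI 40.9% > 36%; employment 55 ≥ 12 mo; reserves 16.8 ≥ 4 mo → does not qualify.
Product B: score 720 ≥ 620; DTI 40.9% ≤ 43%; employment 55 ≥ 12 mo → qualifies.
Product C: score 720 ≥ 700; DTI 40.9% ≤ 50%; employment 55 ≥ 6 mo; reserves 16.8 ≥ 2 mo → qualifies.
Qualifying: Product B, Product C. Lowest rate is 6.67% → Product B.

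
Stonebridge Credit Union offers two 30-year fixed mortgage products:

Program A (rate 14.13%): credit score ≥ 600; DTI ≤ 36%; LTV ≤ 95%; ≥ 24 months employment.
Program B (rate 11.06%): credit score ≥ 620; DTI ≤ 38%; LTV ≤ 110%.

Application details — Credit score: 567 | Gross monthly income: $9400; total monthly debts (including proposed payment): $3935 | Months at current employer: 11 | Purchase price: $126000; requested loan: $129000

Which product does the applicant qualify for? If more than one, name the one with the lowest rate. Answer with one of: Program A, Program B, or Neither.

DTI = 3,935/9,400 = 41.9%.
LTV = 129,000/126,000 = 102.4%.
Program A: score 567 < 600; DTI 41.9% > 36%; LTV 102.4% > 95%; employment 11 < 24 mo → does not qualify.
Program B: score 567 < 620; DTI 41.9% > 38%; LTV 102.4% ≤ 110% → does not qualify.

Neither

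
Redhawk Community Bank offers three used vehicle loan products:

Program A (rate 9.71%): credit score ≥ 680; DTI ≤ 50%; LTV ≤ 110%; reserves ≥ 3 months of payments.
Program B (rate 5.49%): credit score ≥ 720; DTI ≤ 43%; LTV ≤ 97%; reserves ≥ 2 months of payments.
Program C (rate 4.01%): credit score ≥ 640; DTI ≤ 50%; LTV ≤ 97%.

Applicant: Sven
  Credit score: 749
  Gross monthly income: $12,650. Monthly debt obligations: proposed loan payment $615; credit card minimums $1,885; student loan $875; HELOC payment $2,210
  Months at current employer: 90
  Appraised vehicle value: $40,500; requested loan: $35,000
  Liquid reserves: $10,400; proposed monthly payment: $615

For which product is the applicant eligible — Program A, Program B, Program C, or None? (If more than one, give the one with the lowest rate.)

Total debts = (615 + 1,885 + 875 + 2,210) = 5,585; DTI = 5,585/12,650 = 44.2%.
LTV = 35,000/40,500 = 86.4%.
Reserves = 10,400/615 = 16.9 months.
Program A: score 749 ≥ 680; DTI 44.2% ≤ 50%; LTV 86.4% ≤ 110%; reserves 16.9 ≥ 3 mo → qualifies.
Program B: score 749 ≥ 720; DTI 44.2% > 43%; LTV 86.4% ≤ 97%; reserves 16.9 ≥ 2 mo → does not qualify.
Program C: score 749 ≥ 640; DTI 44.2% ≤ 50%; LTV 86.4% ≤ 97% → qualifies.
Qualifying: Program A, Program C. Lowest rate is 4.01% → Program C.

Program C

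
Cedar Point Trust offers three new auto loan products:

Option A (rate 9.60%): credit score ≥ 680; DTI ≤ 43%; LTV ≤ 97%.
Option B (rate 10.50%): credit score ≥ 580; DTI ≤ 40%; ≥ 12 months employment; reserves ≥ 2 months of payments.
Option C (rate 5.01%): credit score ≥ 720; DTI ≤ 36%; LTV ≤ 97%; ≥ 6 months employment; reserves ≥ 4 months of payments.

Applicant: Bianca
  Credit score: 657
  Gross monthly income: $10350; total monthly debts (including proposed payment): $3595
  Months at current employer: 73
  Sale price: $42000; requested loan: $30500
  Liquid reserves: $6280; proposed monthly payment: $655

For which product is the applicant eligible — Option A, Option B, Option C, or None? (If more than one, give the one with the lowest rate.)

Option B

DTI = 3,595/10,350 = 34.7%.
LTV = 30,500/42,000 = 72.6%.
Reserves = 6,280/655 = 9.6 months.
Option A: score 657 < 680; DTI 34.7% ≤ 43%; LTV 72.6% ≤ 97% → does not qualify.
Option B: score 657 ≥ 580; DTI 34.7% ≤ 40%; employment 73 ≥ 12 mo; reserves 9.6 ≥ 2 mo → qualifies.
Option C: score 657 < 720; DTI 34.7% ≤ 36%; LTV 72.6% ≤ 97%; employment 73 ≥ 6 mo; reserves 9.6 ≥ 4 mo → does not qualify.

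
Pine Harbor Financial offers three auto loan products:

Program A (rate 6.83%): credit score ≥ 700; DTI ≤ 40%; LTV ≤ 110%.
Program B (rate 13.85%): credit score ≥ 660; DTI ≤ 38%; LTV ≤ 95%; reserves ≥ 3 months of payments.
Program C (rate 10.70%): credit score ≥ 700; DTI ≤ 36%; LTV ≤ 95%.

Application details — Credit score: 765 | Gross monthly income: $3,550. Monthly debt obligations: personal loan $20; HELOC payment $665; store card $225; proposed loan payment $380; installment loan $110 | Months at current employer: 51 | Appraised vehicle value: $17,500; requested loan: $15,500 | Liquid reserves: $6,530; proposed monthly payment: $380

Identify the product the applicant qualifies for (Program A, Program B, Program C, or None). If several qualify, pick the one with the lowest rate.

Total debts = (20 + 665 + 225 + 380 + 110) = 1,400; DTI = 1,400/3,550 = 39.4%.
LTV = 15,500/17,500 = 88.6%.
Reserves = 6,530/380 = 17.2 months.
Program A: score 765 ≥ 700; DTI 39.4% ≤ 40%; LTV 88.6% ≤ 110% → qualifies.
Program B: score 765 ≥ 660; DTI 39.4% > 38%; LTV 88.6% ≤ 95%; reserves 17.2 ≥ 3 mo → does not qualify.
Program C: score 765 ≥ 700; DTI 39.4% > 36%; LTV 88.6% ≤ 95% → does not qualify.

Program A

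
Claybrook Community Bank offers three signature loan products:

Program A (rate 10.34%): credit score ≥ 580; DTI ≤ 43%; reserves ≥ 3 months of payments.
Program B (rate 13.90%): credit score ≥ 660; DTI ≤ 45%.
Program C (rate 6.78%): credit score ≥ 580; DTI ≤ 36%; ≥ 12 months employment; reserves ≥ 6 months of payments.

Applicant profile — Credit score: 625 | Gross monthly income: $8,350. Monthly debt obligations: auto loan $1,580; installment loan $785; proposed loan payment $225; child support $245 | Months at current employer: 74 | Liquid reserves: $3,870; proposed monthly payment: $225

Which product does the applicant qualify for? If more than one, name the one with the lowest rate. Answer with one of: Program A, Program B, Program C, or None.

Program C

Total debts = (1,580 + 785 + 225 + 245) = 2,835; DTI = 2,835/8,350 = 34%.
Reserves = 3,870/225 = 17.2 months.
Program A: score 625 ≥ 580; DTI 34% ≤ 43%; reserves 17.2 ≥ 3 mo → qualifies.
Program B: score 625 < 660; DTI 34% ≤ 45% → does not qualify.
Program C: score 625 ≥ 580; DTI 34% ≤ 36%; employment 74 ≥ 12 mo; reserves 17.2 ≥ 6 mo → qualifies.
Qualifying: Program A, Program C. Lowest rate is 6.78% → Program C.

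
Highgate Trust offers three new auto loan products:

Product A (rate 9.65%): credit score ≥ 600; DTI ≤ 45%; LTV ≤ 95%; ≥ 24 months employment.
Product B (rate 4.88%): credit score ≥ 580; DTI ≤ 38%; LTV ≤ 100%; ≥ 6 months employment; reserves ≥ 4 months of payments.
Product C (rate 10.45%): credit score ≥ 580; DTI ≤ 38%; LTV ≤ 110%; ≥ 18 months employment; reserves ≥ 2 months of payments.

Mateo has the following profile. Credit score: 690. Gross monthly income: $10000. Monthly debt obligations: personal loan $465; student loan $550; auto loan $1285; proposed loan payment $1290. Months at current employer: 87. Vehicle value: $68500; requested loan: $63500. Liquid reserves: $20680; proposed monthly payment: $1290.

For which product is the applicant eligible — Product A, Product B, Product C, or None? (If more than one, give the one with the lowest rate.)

Product B

Total debts = (465 + 550 + 1,285 + 1,290) = 3,590; DTI = 3,590/10,000 = 35.9%.
LTV = 63,500/68,500 = 92.7%.
Reserves = 20,680/1,290 = 16.0 months.
Product A: score 690 ≥ 600; DTI 35.9% ≤ 45%; LTV 92.7% ≤ 95%; employment 87 ≥ 24 mo → qualifies.
Product B: score 690 ≥ 580; DTI 35.9% ≤ 38%; LTV 92.7% ≤ 100%; employment 87 ≥ 6 mo; reserves 16.0 ≥ 4 mo → qualifies.
Product C: score 690 ≥ 580; DTI 35.9% ≤ 38%; LTV 92.7% ≤ 110%; employment 87 ≥ 18 mo; reserves 16.0 ≥ 2 mo → qualifies.
Qualifying: Product A, Product B, Product C. Lowest rate is 4.88% → Product B.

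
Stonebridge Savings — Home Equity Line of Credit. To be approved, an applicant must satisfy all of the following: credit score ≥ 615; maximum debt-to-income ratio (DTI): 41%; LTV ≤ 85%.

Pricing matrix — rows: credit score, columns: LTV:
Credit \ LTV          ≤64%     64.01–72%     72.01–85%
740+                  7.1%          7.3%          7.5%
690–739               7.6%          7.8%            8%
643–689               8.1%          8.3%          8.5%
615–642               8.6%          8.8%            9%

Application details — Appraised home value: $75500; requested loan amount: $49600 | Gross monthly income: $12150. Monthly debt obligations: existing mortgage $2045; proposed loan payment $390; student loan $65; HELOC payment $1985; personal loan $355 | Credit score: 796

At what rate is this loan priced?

Credit score 796 ≥ 615; Total monthly debts = (2,045 + 390 + 65 + 1,985 + 355) = 4,840. DTI = 4,840/12,150 = 39.8% ≤ 41%
LTV: 49,600 ÷ 75,500 = 65.7%, within 85% cap
Row: 796 falls in 740+. Column: 65.7% falls in 64.01–72%. Rate = 7.3%.

7.3%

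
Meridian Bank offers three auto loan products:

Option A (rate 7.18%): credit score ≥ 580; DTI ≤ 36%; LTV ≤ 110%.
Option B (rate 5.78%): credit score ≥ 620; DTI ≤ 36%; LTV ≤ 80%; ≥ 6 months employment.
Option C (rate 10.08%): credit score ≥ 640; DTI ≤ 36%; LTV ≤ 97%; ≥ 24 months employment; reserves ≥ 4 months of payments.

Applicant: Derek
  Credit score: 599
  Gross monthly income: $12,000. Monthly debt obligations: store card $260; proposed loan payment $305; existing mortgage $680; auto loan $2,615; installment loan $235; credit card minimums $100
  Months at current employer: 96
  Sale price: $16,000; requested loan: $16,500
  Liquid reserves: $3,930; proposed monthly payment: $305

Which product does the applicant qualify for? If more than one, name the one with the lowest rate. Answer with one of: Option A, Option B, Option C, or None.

Total debts = (260 + 305 + 680 + 2,615 + 235 + 100) = 4,195; DTI = 4,195/12,000 = 35%.
LTV = 16,500/16,000 = 103.1%.
Reserves = 3,930/305 = 12.9 months.
Option A: score 599 ≥ 580; DTI 35% ≤ 36%; LTV 103.1% ≤ 110% → qualifies.
Option B: score 599 < 620; DTI 35% ≤ 36%; LTV 103.1% > 80%; employment 96 ≥ 6 mo → does not qualify.
Option C: score 599 < 640; DTI 35% ≤ 36%; LTV 103.1% > 97%; employment 96 ≥ 24 mo; reserves 12.9 ≥ 4 mo → does not qualify.

Option A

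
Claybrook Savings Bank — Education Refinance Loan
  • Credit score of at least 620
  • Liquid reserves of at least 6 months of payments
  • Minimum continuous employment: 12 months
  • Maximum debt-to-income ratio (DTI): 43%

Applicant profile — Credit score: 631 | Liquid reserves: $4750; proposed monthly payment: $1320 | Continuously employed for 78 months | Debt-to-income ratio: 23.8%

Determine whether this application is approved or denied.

Denied

Credit score 631 ≥ 620 (meets)
Reserves: 4,750 ÷ 1,320 = 3.6 months (below 6-month minimum)
Employment 78 ≥ 12 months
DTI 23.8% is within the 43% limit
Fails on reserves.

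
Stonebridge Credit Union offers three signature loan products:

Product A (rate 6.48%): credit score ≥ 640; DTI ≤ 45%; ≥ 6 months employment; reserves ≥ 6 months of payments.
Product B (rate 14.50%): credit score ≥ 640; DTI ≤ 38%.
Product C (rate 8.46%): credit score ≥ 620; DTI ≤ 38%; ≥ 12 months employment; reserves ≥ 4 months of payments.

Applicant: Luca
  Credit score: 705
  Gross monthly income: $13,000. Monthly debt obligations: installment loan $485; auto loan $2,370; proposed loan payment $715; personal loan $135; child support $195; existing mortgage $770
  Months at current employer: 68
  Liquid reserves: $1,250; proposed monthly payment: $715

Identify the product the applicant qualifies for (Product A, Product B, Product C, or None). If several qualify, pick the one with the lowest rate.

Total debts = (485 + 2,370 + 715 + 135 + 195 + 770) = 4,670; DTI = 4,670/13,000 = 35.9%.
Reserves = 1,250/715 = 1.7 months.
Product A: score 705 ≥ 640; DTI 35.9% ≤ 45%; employment 68 ≥ 6 mo; reserves 1.7 < 6 mo → does not qualify.
Product B: score 705 ≥ 640; DTI 35.9% ≤ 38% → qualifies.
Product C: score 705 ≥ 620; DTI 35.9% ≤ 38%; employment 68 ≥ 12 mo; reserves 1.7 < 4 mo → does not qualify.

Product B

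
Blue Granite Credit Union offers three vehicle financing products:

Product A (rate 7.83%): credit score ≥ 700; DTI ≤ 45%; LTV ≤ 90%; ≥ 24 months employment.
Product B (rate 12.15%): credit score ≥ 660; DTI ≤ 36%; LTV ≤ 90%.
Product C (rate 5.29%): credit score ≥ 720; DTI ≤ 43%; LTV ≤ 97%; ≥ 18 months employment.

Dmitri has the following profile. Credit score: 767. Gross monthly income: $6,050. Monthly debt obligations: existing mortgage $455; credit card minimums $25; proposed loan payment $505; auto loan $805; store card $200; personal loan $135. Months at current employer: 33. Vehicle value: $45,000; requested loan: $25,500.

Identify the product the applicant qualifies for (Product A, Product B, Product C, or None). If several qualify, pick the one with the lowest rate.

Product C

Total debts = (455 + 25 + 505 + 805 + 200 + 135) = 2,125; DTI = 2,125/6,050 = 35.1%.
LTV = 25,500/45,000 = 56.7%.
Product A: score 767 ≥ 700; DTI 35.1% ≤ 45%; LTV 56.7% ≤ 90%; employment 33 ≥ 24 mo → qualifies.
Product B: score 767 ≥ 660; DTI 35.1% ≤ 36%; LTV 56.7% ≤ 90% → qualifies.
Product C: score 767 ≥ 720; DTI 35.1% ≤ 43%; LTV 56.7% ≤ 97%; employment 33 ≥ 18 mo → qualifies.
Qualifying: Product A, Product B, Product C. Lowest rate is 5.29% → Product C.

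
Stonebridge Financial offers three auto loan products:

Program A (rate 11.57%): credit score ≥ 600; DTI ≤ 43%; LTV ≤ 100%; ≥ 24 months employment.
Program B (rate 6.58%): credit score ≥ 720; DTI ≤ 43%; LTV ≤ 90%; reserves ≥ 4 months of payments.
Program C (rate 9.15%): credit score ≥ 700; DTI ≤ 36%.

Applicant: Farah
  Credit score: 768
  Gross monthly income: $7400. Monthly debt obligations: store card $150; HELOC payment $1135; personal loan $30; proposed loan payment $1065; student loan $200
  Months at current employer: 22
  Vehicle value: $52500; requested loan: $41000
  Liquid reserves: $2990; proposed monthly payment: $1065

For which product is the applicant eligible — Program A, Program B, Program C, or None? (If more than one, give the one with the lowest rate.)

Total debts = (150 + 1,135 + 30 + 1,065 + 200) = 2,580; DTI = 2,580/7,400 = 34.9%.
LTV = 41,000/52,500 = 78.1%.
Reserves = 2,990/1,065 = 2.8 months.
Program A: score 768 ≥ 600; DTI 34.9% ≤ 43%; LTV 78.1% ≤ 100%; employment 22 < 24 mo → does not qualify.
Program B: score 768 ≥ 720; DTI 34.9% ≤ 43%; LTV 78.1% ≤ 90%; reserves 2.8 < 4 mo → does not qualify.
Program C: score 768 ≥ 700; DTI 34.9% ≤ 36% → qualifies.

Program C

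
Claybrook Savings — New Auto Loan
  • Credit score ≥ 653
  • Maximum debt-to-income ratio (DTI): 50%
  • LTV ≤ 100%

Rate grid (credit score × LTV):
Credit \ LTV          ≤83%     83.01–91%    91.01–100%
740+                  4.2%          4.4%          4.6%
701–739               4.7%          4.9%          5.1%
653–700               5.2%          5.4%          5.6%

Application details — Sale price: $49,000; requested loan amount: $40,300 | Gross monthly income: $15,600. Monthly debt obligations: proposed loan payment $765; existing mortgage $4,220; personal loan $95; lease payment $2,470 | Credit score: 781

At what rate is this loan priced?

4.2%

Credit score 781 ≥ 653; Total monthly debts = (765 + 4,220 + 95 + 2,470) = 7,550. DTI = 7,550/15,600 = 48.4% ≤ 50%
LTV: 40,300 ÷ 49,000 = 82.2%, within 100% cap
Credit 781 → row 740+; LTV 82.2% → column ≤83%. Grid cell → 4.2%.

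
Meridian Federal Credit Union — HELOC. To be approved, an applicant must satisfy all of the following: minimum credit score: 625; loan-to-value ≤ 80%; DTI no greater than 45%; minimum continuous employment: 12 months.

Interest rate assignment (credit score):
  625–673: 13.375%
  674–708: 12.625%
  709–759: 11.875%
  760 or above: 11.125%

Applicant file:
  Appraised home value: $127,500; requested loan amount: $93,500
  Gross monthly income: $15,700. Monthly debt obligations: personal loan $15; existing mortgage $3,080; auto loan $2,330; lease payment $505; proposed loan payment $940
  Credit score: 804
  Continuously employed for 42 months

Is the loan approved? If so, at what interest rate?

Credit score 804 ≥ 625 (meets minimum)
Employment 42 ≥ 12 months
LTV = 93,500/127,500 = 73.3% ≤ 80%
Total monthly debts = (15 + 3,080 + 2,330 + 505 + 940) = 6,870. DTI = 6,870/15,700 = 43.8% ≤ 45%
All requirements met. Score 804 falls in the 760 or above tier → 11.125%.

Approved at 11.125%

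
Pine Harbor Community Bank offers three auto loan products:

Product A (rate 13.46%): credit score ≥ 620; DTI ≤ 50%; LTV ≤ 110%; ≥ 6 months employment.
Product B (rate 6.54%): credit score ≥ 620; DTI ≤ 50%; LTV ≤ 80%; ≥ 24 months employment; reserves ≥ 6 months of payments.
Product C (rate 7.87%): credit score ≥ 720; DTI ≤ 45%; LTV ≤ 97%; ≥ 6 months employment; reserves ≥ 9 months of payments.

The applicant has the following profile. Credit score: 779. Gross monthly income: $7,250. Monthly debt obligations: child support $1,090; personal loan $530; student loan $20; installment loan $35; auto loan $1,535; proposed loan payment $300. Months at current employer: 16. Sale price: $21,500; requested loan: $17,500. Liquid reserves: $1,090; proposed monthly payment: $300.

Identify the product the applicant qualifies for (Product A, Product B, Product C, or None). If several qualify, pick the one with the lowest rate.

Total debts = (1,090 + 530 + 20 + 35 + 1,535 + 300) = 3,510; DTI = 3,510/7,250 = 48.4%.
LTV = 17,500/21,500 = 81.4%.
Reserves = 1,090/300 = 3.6 months.
Product A: score 779 ≥ 620; DTI 48.4% ≤ 50%; LTV 81.4% ≤ 110%; employment 16 ≥ 6 mo → qualifies.
Product B: score 779 ≥ 620; DTI 48.4% ≤ 50%; LTV 81.4% > 80%; employment 16 < 24 mo; reserves 3.6 < 6 mo → does not qualify.
Product C: score 779 ≥ 720; DTI 48.4% > 45%; LTV 81.4% ≤ 97%; employment 16 ≥ 6 mo; reserves 3.6 < 9 mo → does not qualify.

Product A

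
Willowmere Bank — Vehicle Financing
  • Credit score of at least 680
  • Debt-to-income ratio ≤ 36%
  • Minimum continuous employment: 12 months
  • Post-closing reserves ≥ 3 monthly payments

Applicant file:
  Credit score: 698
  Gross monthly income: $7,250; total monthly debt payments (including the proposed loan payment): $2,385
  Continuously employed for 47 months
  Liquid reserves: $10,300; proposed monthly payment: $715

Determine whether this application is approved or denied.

Approved

Credit score 698 ≥ 680 (meets)
DTI = 2,385/7,250 = 32.9% ≤ 36%
Employment 47 ≥ 12 months
Liquid reserves cover 10,300/715 = 14.4 months — ≥ 3 required
All criteria satisfied.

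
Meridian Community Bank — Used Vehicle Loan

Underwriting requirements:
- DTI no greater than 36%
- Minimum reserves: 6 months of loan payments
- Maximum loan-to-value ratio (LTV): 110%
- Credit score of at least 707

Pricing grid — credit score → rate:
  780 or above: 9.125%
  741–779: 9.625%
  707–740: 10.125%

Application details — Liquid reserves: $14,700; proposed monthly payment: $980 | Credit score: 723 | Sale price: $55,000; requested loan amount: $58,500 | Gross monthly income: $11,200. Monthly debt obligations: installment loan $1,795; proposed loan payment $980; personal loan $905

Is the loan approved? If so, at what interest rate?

Approved at 10.125%

Credit score 723 ≥ 707 (meets minimum)
Reserves = 14,700/980 = 15.0 months ≥ 6
Total monthly debts = (1,795 + 980 + 905) = 3,680. Debt-to-income = 3,680/11,200 = 32.9% — meets 36% limit
LTV = 58,500/55,000 = 106.4% ≤ 110%
All requirements met. Score 723 falls in the 707–740 tier → 10.125%.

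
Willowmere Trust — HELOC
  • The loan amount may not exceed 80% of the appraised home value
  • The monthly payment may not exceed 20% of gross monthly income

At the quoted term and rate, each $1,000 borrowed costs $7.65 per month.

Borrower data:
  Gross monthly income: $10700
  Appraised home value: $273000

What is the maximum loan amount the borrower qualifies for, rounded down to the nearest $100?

$218,400

Payment cap: 20% × $10,700 = $2,140/month.
At $7.65 per $1,000, that supports 2,140/7.65 × 1,000 ≈ $279,738 → $279,700.
LTV cap: 80% × $273,000 = $218,400 → $218,400.
Binding constraint: loan-to-value.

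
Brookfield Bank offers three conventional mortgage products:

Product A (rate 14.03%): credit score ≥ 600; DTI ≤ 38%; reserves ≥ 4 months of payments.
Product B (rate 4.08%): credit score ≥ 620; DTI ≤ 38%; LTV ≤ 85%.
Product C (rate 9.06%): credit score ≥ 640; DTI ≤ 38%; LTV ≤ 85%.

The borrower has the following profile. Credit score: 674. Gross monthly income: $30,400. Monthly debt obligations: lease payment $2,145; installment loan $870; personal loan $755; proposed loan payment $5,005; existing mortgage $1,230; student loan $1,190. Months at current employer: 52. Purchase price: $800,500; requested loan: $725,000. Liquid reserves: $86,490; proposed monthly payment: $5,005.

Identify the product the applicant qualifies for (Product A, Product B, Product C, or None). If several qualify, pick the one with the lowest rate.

Product A

Total debts = (2,145 + 870 + 755 + 5,005 + 1,230 + 1,190) = 11,195; DTI = 11,195/30,400 = 36.8%.
LTV = 725,000/800,500 = 90.6%.
Reserves = 86,490/5,005 = 17.3 months.
Product A: score 674 ≥ 600; DTI 36.8% ≤ 38%; reserves 17.3 ≥ 4 mo → qualifies.
Product B: score 674 ≥ 620; DTI 36.8% ≤ 38%; LTV 90.6% > 85% → does not qualify.
Product C: score 674 ≥ 640; DTI 36.8% ≤ 38%; LTV 90.6% > 85% → does not qualify.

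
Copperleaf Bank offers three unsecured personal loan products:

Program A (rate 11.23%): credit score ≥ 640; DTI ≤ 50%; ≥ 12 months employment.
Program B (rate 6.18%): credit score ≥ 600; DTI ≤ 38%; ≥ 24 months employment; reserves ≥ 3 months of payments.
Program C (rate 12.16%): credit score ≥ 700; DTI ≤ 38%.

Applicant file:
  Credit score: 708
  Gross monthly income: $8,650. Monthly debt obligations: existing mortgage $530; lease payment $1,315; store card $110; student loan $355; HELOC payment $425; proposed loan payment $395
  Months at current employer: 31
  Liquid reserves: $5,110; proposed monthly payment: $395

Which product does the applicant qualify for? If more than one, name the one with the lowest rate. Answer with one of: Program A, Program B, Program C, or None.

Program B

Total debts = (530 + 1,315 + 110 + 355 + 425 + 395) = 3,130; DTI = 3,130/8,650 = 36.2%.
Reserves = 5,110/395 = 12.9 months.
Program A: score 708 ≥ 640; DTI 36.2% ≤ 50%; employment 31 ≥ 12 mo → qualifies.
Program B: score 708 ≥ 600; DTI 36.2% ≤ 38%; employment 31 ≥ 24 mo; reserves 12.9 ≥ 3 mo → qualifies.
Program C: score 708 ≥ 700; DTI 36.2% ≤ 38% → qualifies.
Qualifying: Program A, Program B, Program C. Lowest rate is 6.18% → Program B.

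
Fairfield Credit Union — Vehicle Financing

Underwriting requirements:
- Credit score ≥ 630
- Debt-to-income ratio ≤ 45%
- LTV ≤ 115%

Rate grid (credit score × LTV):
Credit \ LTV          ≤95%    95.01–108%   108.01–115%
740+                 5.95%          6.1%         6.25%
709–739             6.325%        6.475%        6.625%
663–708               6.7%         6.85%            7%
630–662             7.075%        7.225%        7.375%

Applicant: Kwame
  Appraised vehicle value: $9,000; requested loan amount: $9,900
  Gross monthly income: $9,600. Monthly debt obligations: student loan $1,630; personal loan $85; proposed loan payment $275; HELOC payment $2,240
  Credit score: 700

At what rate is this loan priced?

7%

Credit score 700 ≥ 630; Total monthly debts = (1,630 + 85 + 275 + 2,240) = 4,230. DTI = 4,230/9,600 = 44.1% ≤ 45%
LTV = 9,900/9,000 = 110% ≤ 115%
Row: 700 falls in 663–708. Column: 110% falls in 108.01–115%. Rate = 7%.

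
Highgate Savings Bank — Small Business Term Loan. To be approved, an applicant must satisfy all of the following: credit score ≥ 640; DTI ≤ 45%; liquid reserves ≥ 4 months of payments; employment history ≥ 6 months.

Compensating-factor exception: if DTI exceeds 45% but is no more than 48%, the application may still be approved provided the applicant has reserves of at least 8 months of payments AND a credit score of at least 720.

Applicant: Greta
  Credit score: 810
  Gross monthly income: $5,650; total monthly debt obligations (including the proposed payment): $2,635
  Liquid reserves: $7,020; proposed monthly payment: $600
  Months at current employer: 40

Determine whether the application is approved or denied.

Credit score 810 ≥ 640 (meets base)
DTI = 2,635/5,650 = 46.6% > 45% — standard DTI limit exceeded.
Reserves: 7,020 ÷ 600 = 11.7 months (meets 4-month minimum)
Employment 40 ≥ 6 months
DTI 46.6% is within the 45%–48% exception band; checking compensating factors.
Reserves 11.7 ≥ 8 months; credit score 810 ≥ 720.
Both compensating conditions met → exception applies.

Approved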